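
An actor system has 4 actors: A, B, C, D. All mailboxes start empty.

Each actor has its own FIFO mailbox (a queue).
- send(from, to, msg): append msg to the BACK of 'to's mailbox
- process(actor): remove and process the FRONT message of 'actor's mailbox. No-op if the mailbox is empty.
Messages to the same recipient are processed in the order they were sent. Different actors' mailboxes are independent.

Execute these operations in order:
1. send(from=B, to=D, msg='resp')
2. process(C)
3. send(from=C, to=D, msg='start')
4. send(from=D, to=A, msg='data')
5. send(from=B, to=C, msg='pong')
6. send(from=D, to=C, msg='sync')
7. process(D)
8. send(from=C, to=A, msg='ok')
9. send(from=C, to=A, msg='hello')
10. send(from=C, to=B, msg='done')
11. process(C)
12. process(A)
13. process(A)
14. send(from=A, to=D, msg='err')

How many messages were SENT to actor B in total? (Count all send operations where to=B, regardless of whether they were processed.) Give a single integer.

Answer: 1

Derivation:
After 1 (send(from=B, to=D, msg='resp')): A:[] B:[] C:[] D:[resp]
After 2 (process(C)): A:[] B:[] C:[] D:[resp]
After 3 (send(from=C, to=D, msg='start')): A:[] B:[] C:[] D:[resp,start]
After 4 (send(from=D, to=A, msg='data')): A:[data] B:[] C:[] D:[resp,start]
After 5 (send(from=B, to=C, msg='pong')): A:[data] B:[] C:[pong] D:[resp,start]
After 6 (send(from=D, to=C, msg='sync')): A:[data] B:[] C:[pong,sync] D:[resp,start]
After 7 (process(D)): A:[data] B:[] C:[pong,sync] D:[start]
After 8 (send(from=C, to=A, msg='ok')): A:[data,ok] B:[] C:[pong,sync] D:[start]
After 9 (send(from=C, to=A, msg='hello')): A:[data,ok,hello] B:[] C:[pong,sync] D:[start]
After 10 (send(from=C, to=B, msg='done')): A:[data,ok,hello] B:[done] C:[pong,sync] D:[start]
After 11 (process(C)): A:[data,ok,hello] B:[done] C:[sync] D:[start]
After 12 (process(A)): A:[ok,hello] B:[done] C:[sync] D:[start]
After 13 (process(A)): A:[hello] B:[done] C:[sync] D:[start]
After 14 (send(from=A, to=D, msg='err')): A:[hello] B:[done] C:[sync] D:[start,err]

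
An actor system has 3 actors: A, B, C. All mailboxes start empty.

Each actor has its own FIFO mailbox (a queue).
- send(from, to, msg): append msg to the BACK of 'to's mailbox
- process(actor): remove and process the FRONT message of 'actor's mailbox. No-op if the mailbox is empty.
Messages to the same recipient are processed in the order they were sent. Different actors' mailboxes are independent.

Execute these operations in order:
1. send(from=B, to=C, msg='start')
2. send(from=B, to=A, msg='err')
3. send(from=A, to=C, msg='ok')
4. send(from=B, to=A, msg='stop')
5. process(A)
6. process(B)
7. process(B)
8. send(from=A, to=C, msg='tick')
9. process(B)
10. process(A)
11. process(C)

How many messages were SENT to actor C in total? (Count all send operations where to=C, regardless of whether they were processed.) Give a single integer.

After 1 (send(from=B, to=C, msg='start')): A:[] B:[] C:[start]
After 2 (send(from=B, to=A, msg='err')): A:[err] B:[] C:[start]
After 3 (send(from=A, to=C, msg='ok')): A:[err] B:[] C:[start,ok]
After 4 (send(from=B, to=A, msg='stop')): A:[err,stop] B:[] C:[start,ok]
After 5 (process(A)): A:[stop] B:[] C:[start,ok]
After 6 (process(B)): A:[stop] B:[] C:[start,ok]
After 7 (process(B)): A:[stop] B:[] C:[start,ok]
After 8 (send(from=A, to=C, msg='tick')): A:[stop] B:[] C:[start,ok,tick]
After 9 (process(B)): A:[stop] B:[] C:[start,ok,tick]
After 10 (process(A)): A:[] B:[] C:[start,ok,tick]
After 11 (process(C)): A:[] B:[] C:[ok,tick]

Answer: 3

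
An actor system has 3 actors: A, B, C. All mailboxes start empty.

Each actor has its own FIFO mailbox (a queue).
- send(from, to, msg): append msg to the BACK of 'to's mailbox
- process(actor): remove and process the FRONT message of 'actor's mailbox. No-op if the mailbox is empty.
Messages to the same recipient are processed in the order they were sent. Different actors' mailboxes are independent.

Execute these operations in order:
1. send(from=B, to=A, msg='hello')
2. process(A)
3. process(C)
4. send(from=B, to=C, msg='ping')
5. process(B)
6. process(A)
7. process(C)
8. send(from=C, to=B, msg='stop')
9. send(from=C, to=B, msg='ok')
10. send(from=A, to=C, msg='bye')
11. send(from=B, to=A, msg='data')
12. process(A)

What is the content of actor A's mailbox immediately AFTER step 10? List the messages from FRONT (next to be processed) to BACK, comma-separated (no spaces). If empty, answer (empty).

After 1 (send(from=B, to=A, msg='hello')): A:[hello] B:[] C:[]
After 2 (process(A)): A:[] B:[] C:[]
After 3 (process(C)): A:[] B:[] C:[]
After 4 (send(from=B, to=C, msg='ping')): A:[] B:[] C:[ping]
After 5 (process(B)): A:[] B:[] C:[ping]
After 6 (process(A)): A:[] B:[] C:[ping]
After 7 (process(C)): A:[] B:[] C:[]
After 8 (send(from=C, to=B, msg='stop')): A:[] B:[stop] C:[]
After 9 (send(from=C, to=B, msg='ok')): A:[] B:[stop,ok] C:[]
After 10 (send(from=A, to=C, msg='bye')): A:[] B:[stop,ok] C:[bye]

(empty)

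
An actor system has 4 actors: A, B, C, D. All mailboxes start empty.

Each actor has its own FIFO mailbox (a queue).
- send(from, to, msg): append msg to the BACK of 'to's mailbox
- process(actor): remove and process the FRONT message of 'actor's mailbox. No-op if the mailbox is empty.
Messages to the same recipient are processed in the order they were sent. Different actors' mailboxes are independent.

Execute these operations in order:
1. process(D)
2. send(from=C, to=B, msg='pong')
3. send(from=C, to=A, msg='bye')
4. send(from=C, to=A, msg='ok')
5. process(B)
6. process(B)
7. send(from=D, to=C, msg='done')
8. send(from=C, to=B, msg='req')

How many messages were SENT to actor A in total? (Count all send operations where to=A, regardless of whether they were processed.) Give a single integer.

After 1 (process(D)): A:[] B:[] C:[] D:[]
After 2 (send(from=C, to=B, msg='pong')): A:[] B:[pong] C:[] D:[]
After 3 (send(from=C, to=A, msg='bye')): A:[bye] B:[pong] C:[] D:[]
After 4 (send(from=C, to=A, msg='ok')): A:[bye,ok] B:[pong] C:[] D:[]
After 5 (process(B)): A:[bye,ok] B:[] C:[] D:[]
After 6 (process(B)): A:[bye,ok] B:[] C:[] D:[]
After 7 (send(from=D, to=C, msg='done')): A:[bye,ok] B:[] C:[done] D:[]
After 8 (send(from=C, to=B, msg='req')): A:[bye,ok] B:[req] C:[done] D:[]

Answer: 2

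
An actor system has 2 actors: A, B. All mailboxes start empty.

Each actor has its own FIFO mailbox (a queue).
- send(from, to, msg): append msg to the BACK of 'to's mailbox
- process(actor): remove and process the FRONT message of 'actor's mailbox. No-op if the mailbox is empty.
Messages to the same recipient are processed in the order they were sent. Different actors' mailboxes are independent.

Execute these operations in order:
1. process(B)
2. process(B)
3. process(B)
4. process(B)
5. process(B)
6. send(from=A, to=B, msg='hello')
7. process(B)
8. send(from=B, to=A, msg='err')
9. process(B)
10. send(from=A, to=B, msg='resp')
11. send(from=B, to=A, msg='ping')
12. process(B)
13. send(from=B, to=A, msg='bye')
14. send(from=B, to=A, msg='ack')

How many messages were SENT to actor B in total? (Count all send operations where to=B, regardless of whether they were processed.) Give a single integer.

Answer: 2

Derivation:
After 1 (process(B)): A:[] B:[]
After 2 (process(B)): A:[] B:[]
After 3 (process(B)): A:[] B:[]
After 4 (process(B)): A:[] B:[]
After 5 (process(B)): A:[] B:[]
After 6 (send(from=A, to=B, msg='hello')): A:[] B:[hello]
After 7 (process(B)): A:[] B:[]
After 8 (send(from=B, to=A, msg='err')): A:[err] B:[]
After 9 (process(B)): A:[err] B:[]
After 10 (send(from=A, to=B, msg='resp')): A:[err] B:[resp]
After 11 (send(from=B, to=A, msg='ping')): A:[err,ping] B:[resp]
After 12 (process(B)): A:[err,ping] B:[]
After 13 (send(from=B, to=A, msg='bye')): A:[err,ping,bye] B:[]
After 14 (send(from=B, to=A, msg='ack')): A:[err,ping,bye,ack] B:[]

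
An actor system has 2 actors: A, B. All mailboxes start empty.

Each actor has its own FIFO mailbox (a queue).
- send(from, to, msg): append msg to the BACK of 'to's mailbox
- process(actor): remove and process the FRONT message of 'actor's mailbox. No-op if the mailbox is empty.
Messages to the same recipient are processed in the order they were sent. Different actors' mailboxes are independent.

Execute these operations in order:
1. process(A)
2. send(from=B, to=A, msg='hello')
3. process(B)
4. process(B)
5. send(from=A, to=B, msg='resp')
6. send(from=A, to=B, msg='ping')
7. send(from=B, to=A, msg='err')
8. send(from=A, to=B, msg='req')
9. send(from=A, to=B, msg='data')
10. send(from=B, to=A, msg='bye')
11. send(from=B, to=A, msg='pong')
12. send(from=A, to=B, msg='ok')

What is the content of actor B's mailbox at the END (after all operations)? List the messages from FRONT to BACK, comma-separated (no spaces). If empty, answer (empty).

After 1 (process(A)): A:[] B:[]
After 2 (send(from=B, to=A, msg='hello')): A:[hello] B:[]
After 3 (process(B)): A:[hello] B:[]
After 4 (process(B)): A:[hello] B:[]
After 5 (send(from=A, to=B, msg='resp')): A:[hello] B:[resp]
After 6 (send(from=A, to=B, msg='ping')): A:[hello] B:[resp,ping]
After 7 (send(from=B, to=A, msg='err')): A:[hello,err] B:[resp,ping]
After 8 (send(from=A, to=B, msg='req')): A:[hello,err] B:[resp,ping,req]
After 9 (send(from=A, to=B, msg='data')): A:[hello,err] B:[resp,ping,req,data]
After 10 (send(from=B, to=A, msg='bye')): A:[hello,err,bye] B:[resp,ping,req,data]
After 11 (send(from=B, to=A, msg='pong')): A:[hello,err,bye,pong] B:[resp,ping,req,data]
After 12 (send(from=A, to=B, msg='ok')): A:[hello,err,bye,pong] B:[resp,ping,req,data,ok]

Answer: resp,ping,req,data,ok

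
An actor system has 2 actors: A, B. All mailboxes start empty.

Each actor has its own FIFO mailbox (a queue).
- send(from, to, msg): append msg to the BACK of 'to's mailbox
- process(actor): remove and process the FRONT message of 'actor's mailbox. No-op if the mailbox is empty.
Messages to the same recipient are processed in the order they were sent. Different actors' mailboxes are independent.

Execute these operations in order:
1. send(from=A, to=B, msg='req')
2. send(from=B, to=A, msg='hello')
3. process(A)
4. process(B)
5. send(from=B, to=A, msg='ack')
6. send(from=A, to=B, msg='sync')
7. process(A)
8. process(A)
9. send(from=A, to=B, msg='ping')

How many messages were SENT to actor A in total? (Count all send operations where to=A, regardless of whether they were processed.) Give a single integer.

Answer: 2

Derivation:
After 1 (send(from=A, to=B, msg='req')): A:[] B:[req]
After 2 (send(from=B, to=A, msg='hello')): A:[hello] B:[req]
After 3 (process(A)): A:[] B:[req]
After 4 (process(B)): A:[] B:[]
After 5 (send(from=B, to=A, msg='ack')): A:[ack] B:[]
After 6 (send(from=A, to=B, msg='sync')): A:[ack] B:[sync]
After 7 (process(A)): A:[] B:[sync]
After 8 (process(A)): A:[] B:[sync]
After 9 (send(from=A, to=B, msg='ping')): A:[] B:[sync,ping]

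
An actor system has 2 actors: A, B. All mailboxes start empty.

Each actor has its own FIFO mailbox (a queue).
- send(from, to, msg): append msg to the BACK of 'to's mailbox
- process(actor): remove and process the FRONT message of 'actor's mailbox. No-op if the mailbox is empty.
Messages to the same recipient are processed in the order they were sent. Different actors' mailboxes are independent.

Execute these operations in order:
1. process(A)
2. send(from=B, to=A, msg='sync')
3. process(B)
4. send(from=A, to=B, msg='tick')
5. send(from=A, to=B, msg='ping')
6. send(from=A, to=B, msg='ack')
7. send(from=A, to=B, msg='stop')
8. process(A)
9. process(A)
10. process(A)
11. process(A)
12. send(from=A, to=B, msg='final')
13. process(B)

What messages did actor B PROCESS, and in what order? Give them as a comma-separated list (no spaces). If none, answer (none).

After 1 (process(A)): A:[] B:[]
After 2 (send(from=B, to=A, msg='sync')): A:[sync] B:[]
After 3 (process(B)): A:[sync] B:[]
After 4 (send(from=A, to=B, msg='tick')): A:[sync] B:[tick]
After 5 (send(from=A, to=B, msg='ping')): A:[sync] B:[tick,ping]
After 6 (send(from=A, to=B, msg='ack')): A:[sync] B:[tick,ping,ack]
After 7 (send(from=A, to=B, msg='stop')): A:[sync] B:[tick,ping,ack,stop]
After 8 (process(A)): A:[] B:[tick,ping,ack,stop]
After 9 (process(A)): A:[] B:[tick,ping,ack,stop]
After 10 (process(A)): A:[] B:[tick,ping,ack,stop]
After 11 (process(A)): A:[] B:[tick,ping,ack,stop]
After 12 (send(from=A, to=B, msg='final')): A:[] B:[tick,ping,ack,stop,final]
After 13 (process(B)): A:[] B:[ping,ack,stop,final]

Answer: tick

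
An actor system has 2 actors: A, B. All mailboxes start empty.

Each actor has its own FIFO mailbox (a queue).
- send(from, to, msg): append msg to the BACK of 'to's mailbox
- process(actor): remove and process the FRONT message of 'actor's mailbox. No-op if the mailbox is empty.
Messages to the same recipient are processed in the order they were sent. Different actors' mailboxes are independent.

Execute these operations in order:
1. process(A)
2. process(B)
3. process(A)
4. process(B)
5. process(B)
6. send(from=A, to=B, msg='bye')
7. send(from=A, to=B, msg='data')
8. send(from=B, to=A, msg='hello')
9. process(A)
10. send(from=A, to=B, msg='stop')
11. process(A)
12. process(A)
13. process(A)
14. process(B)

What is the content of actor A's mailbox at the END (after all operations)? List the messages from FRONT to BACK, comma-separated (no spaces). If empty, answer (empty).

After 1 (process(A)): A:[] B:[]
After 2 (process(B)): A:[] B:[]
After 3 (process(A)): A:[] B:[]
After 4 (process(B)): A:[] B:[]
After 5 (process(B)): A:[] B:[]
After 6 (send(from=A, to=B, msg='bye')): A:[] B:[bye]
After 7 (send(from=A, to=B, msg='data')): A:[] B:[bye,data]
After 8 (send(from=B, to=A, msg='hello')): A:[hello] B:[bye,data]
After 9 (process(A)): A:[] B:[bye,data]
After 10 (send(from=A, to=B, msg='stop')): A:[] B:[bye,data,stop]
After 11 (process(A)): A:[] B:[bye,data,stop]
After 12 (process(A)): A:[] B:[bye,data,stop]
After 13 (process(A)): A:[] B:[bye,data,stop]
After 14 (process(B)): A:[] B:[data,stop]

Answer: (empty)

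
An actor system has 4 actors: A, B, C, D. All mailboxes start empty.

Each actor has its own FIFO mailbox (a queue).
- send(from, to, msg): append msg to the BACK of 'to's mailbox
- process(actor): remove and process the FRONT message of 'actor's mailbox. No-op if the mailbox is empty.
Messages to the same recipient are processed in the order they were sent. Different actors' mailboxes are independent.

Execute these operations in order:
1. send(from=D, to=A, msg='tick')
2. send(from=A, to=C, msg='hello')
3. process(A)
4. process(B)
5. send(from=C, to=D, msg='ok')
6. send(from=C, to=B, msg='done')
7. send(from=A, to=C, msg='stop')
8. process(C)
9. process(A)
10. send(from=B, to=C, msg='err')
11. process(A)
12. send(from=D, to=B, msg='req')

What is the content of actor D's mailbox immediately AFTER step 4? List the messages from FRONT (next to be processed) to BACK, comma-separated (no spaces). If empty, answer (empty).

After 1 (send(from=D, to=A, msg='tick')): A:[tick] B:[] C:[] D:[]
After 2 (send(from=A, to=C, msg='hello')): A:[tick] B:[] C:[hello] D:[]
After 3 (process(A)): A:[] B:[] C:[hello] D:[]
After 4 (process(B)): A:[] B:[] C:[hello] D:[]

(empty)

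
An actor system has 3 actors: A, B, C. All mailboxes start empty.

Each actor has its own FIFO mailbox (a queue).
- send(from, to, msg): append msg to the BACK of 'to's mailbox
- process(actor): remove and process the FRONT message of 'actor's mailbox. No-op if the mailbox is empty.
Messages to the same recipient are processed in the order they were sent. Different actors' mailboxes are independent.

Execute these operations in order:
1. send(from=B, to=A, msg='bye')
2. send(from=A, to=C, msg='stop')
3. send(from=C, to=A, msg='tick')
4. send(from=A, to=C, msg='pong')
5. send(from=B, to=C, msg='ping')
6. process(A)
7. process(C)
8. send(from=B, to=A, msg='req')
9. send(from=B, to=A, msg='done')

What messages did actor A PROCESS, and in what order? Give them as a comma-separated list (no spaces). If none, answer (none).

Answer: bye

Derivation:
After 1 (send(from=B, to=A, msg='bye')): A:[bye] B:[] C:[]
After 2 (send(from=A, to=C, msg='stop')): A:[bye] B:[] C:[stop]
After 3 (send(from=C, to=A, msg='tick')): A:[bye,tick] B:[] C:[stop]
After 4 (send(from=A, to=C, msg='pong')): A:[bye,tick] B:[] C:[stop,pong]
After 5 (send(from=B, to=C, msg='ping')): A:[bye,tick] B:[] C:[stop,pong,ping]
After 6 (process(A)): A:[tick] B:[] C:[stop,pong,ping]
After 7 (process(C)): A:[tick] B:[] C:[pong,ping]
After 8 (send(from=B, to=A, msg='req')): A:[tick,req] B:[] C:[pong,ping]
After 9 (send(from=B, to=A, msg='done')): A:[tick,req,done] B:[] C:[pong,ping]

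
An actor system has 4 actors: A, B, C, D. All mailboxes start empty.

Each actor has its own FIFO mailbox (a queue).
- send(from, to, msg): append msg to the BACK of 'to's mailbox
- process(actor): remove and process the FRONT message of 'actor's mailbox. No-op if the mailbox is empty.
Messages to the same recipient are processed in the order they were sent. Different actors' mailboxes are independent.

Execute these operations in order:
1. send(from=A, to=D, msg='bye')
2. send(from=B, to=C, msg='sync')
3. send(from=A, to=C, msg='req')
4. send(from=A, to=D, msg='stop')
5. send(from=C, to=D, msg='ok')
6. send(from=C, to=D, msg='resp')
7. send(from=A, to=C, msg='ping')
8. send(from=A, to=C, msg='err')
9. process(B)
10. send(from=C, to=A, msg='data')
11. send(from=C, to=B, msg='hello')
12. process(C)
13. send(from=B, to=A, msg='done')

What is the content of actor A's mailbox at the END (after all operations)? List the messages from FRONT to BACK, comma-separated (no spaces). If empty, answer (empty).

Answer: data,done

Derivation:
After 1 (send(from=A, to=D, msg='bye')): A:[] B:[] C:[] D:[bye]
After 2 (send(from=B, to=C, msg='sync')): A:[] B:[] C:[sync] D:[bye]
After 3 (send(from=A, to=C, msg='req')): A:[] B:[] C:[sync,req] D:[bye]
After 4 (send(from=A, to=D, msg='stop')): A:[] B:[] C:[sync,req] D:[bye,stop]
After 5 (send(from=C, to=D, msg='ok')): A:[] B:[] C:[sync,req] D:[bye,stop,ok]
After 6 (send(from=C, to=D, msg='resp')): A:[] B:[] C:[sync,req] D:[bye,stop,ok,resp]
After 7 (send(from=A, to=C, msg='ping')): A:[] B:[] C:[sync,req,ping] D:[bye,stop,ok,resp]
After 8 (send(from=A, to=C, msg='err')): A:[] B:[] C:[sync,req,ping,err] D:[bye,stop,ok,resp]
After 9 (process(B)): A:[] B:[] C:[sync,req,ping,err] D:[bye,stop,ok,resp]
After 10 (send(from=C, to=A, msg='data')): A:[data] B:[] C:[sync,req,ping,err] D:[bye,stop,ok,resp]
After 11 (send(from=C, to=B, msg='hello')): A:[data] B:[hello] C:[sync,req,ping,err] D:[bye,stop,ok,resp]
After 12 (process(C)): A:[data] B:[hello] C:[req,ping,err] D:[bye,stop,ok,resp]
After 13 (send(from=B, to=A, msg='done')): A:[data,done] B:[hello] C:[req,ping,err] D:[bye,stop,ok,resp]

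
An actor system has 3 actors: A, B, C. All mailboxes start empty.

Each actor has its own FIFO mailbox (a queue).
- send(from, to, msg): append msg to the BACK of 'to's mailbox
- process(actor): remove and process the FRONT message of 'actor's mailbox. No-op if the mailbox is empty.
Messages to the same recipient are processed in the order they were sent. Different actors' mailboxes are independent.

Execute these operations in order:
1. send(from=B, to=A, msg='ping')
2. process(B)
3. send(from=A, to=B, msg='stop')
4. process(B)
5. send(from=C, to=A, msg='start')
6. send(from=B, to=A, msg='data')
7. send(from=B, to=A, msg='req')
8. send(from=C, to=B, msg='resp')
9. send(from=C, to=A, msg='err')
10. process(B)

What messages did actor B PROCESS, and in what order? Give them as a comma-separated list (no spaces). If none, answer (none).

After 1 (send(from=B, to=A, msg='ping')): A:[ping] B:[] C:[]
After 2 (process(B)): A:[ping] B:[] C:[]
After 3 (send(from=A, to=B, msg='stop')): A:[ping] B:[stop] C:[]
After 4 (process(B)): A:[ping] B:[] C:[]
After 5 (send(from=C, to=A, msg='start')): A:[ping,start] B:[] C:[]
After 6 (send(from=B, to=A, msg='data')): A:[ping,start,data] B:[] C:[]
After 7 (send(from=B, to=A, msg='req')): A:[ping,start,data,req] B:[] C:[]
After 8 (send(from=C, to=B, msg='resp')): A:[ping,start,data,req] B:[resp] C:[]
After 9 (send(from=C, to=A, msg='err')): A:[ping,start,data,req,err] B:[resp] C:[]
After 10 (process(B)): A:[ping,start,data,req,err] B:[] C:[]

Answer: stop,resp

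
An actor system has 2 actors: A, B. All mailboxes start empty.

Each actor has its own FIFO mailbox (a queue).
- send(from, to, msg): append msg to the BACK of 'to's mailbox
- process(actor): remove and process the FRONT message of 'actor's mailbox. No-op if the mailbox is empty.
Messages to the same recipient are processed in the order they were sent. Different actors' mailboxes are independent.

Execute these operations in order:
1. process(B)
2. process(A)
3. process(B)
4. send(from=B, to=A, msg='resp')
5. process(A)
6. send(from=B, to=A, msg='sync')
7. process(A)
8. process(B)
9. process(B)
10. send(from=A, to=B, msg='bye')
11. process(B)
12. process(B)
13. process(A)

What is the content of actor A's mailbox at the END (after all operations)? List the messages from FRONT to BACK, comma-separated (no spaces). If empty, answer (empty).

After 1 (process(B)): A:[] B:[]
After 2 (process(A)): A:[] B:[]
After 3 (process(B)): A:[] B:[]
After 4 (send(from=B, to=A, msg='resp')): A:[resp] B:[]
After 5 (process(A)): A:[] B:[]
After 6 (send(from=B, to=A, msg='sync')): A:[sync] B:[]
After 7 (process(A)): A:[] B:[]
After 8 (process(B)): A:[] B:[]
After 9 (process(B)): A:[] B:[]
After 10 (send(from=A, to=B, msg='bye')): A:[] B:[bye]
After 11 (process(B)): A:[] B:[]
After 12 (process(B)): A:[] B:[]
After 13 (process(A)): A:[] B:[]

Answer: (empty)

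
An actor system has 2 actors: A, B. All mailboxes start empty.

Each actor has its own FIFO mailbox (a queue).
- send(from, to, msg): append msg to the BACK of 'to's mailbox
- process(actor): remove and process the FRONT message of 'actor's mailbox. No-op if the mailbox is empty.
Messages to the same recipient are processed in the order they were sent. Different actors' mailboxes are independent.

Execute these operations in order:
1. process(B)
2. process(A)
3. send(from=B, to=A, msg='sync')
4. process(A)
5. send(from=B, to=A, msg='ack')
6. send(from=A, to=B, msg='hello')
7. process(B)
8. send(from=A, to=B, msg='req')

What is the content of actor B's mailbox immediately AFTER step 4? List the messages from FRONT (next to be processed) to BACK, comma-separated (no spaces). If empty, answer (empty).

After 1 (process(B)): A:[] B:[]
After 2 (process(A)): A:[] B:[]
After 3 (send(from=B, to=A, msg='sync')): A:[sync] B:[]
After 4 (process(A)): A:[] B:[]

(empty)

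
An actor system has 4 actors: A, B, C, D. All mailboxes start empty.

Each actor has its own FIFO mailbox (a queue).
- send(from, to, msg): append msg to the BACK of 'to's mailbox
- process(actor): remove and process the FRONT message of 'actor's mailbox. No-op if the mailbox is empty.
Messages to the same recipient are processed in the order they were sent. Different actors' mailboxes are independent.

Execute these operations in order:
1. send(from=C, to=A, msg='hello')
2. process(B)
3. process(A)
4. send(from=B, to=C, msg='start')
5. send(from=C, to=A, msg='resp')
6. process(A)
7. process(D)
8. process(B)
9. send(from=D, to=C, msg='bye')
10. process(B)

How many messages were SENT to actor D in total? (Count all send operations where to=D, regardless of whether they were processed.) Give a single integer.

After 1 (send(from=C, to=A, msg='hello')): A:[hello] B:[] C:[] D:[]
After 2 (process(B)): A:[hello] B:[] C:[] D:[]
After 3 (process(A)): A:[] B:[] C:[] D:[]
After 4 (send(from=B, to=C, msg='start')): A:[] B:[] C:[start] D:[]
After 5 (send(from=C, to=A, msg='resp')): A:[resp] B:[] C:[start] D:[]
After 6 (process(A)): A:[] B:[] C:[start] D:[]
After 7 (process(D)): A:[] B:[] C:[start] D:[]
After 8 (process(B)): A:[] B:[] C:[start] D:[]
After 9 (send(from=D, to=C, msg='bye')): A:[] B:[] C:[start,bye] D:[]
After 10 (process(B)): A:[] B:[] C:[start,bye] D:[]

Answer: 0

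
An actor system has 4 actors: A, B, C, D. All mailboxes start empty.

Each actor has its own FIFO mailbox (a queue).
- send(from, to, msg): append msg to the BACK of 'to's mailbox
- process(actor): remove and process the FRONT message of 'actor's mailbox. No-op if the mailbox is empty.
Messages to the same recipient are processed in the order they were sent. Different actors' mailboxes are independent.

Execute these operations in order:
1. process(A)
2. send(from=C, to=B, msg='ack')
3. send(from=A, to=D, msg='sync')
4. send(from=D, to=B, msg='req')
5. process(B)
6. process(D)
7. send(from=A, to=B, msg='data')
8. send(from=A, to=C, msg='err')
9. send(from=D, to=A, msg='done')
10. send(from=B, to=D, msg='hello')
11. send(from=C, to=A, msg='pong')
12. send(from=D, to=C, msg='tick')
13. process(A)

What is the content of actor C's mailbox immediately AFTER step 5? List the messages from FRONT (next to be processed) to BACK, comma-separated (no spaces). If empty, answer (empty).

After 1 (process(A)): A:[] B:[] C:[] D:[]
After 2 (send(from=C, to=B, msg='ack')): A:[] B:[ack] C:[] D:[]
After 3 (send(from=A, to=D, msg='sync')): A:[] B:[ack] C:[] D:[sync]
After 4 (send(from=D, to=B, msg='req')): A:[] B:[ack,req] C:[] D:[sync]
After 5 (process(B)): A:[] B:[req] C:[] D:[sync]

(empty)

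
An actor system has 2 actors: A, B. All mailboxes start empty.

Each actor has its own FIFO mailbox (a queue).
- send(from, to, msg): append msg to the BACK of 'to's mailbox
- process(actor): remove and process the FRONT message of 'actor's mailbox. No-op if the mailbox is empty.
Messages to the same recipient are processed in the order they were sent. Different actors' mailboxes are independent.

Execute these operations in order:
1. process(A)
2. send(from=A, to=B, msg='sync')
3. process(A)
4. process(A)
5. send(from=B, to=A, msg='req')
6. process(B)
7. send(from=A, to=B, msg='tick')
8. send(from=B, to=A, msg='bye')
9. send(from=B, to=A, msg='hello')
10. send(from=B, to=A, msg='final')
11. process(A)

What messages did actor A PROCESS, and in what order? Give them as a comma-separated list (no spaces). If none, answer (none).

Answer: req

Derivation:
After 1 (process(A)): A:[] B:[]
After 2 (send(from=A, to=B, msg='sync')): A:[] B:[sync]
After 3 (process(A)): A:[] B:[sync]
After 4 (process(A)): A:[] B:[sync]
After 5 (send(from=B, to=A, msg='req')): A:[req] B:[sync]
After 6 (process(B)): A:[req] B:[]
After 7 (send(from=A, to=B, msg='tick')): A:[req] B:[tick]
After 8 (send(from=B, to=A, msg='bye')): A:[req,bye] B:[tick]
After 9 (send(from=B, to=A, msg='hello')): A:[req,bye,hello] B:[tick]
After 10 (send(from=B, to=A, msg='final')): A:[req,bye,hello,final] B:[tick]
After 11 (process(A)): A:[bye,hello,final] B:[tick]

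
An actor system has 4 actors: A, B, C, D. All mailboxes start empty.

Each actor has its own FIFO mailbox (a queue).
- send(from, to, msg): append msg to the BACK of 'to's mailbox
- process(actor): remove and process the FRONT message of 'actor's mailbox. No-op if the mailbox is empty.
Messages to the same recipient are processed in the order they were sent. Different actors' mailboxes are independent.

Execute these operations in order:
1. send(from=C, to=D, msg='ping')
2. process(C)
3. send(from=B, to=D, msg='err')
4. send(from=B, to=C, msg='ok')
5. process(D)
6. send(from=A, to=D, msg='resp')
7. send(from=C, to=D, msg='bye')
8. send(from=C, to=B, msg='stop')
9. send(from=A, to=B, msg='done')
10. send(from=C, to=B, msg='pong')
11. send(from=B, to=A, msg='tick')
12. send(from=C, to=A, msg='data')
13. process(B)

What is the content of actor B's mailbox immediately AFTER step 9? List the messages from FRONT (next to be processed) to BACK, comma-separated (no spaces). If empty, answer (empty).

After 1 (send(from=C, to=D, msg='ping')): A:[] B:[] C:[] D:[ping]
After 2 (process(C)): A:[] B:[] C:[] D:[ping]
After 3 (send(from=B, to=D, msg='err')): A:[] B:[] C:[] D:[ping,err]
After 4 (send(from=B, to=C, msg='ok')): A:[] B:[] C:[ok] D:[ping,err]
After 5 (process(D)): A:[] B:[] C:[ok] D:[err]
After 6 (send(from=A, to=D, msg='resp')): A:[] B:[] C:[ok] D:[err,resp]
After 7 (send(from=C, to=D, msg='bye')): A:[] B:[] C:[ok] D:[err,resp,bye]
After 8 (send(from=C, to=B, msg='stop')): A:[] B:[stop] C:[ok] D:[err,resp,bye]
After 9 (send(from=A, to=B, msg='done')): A:[] B:[stop,done] C:[ok] D:[err,resp,bye]

stop,done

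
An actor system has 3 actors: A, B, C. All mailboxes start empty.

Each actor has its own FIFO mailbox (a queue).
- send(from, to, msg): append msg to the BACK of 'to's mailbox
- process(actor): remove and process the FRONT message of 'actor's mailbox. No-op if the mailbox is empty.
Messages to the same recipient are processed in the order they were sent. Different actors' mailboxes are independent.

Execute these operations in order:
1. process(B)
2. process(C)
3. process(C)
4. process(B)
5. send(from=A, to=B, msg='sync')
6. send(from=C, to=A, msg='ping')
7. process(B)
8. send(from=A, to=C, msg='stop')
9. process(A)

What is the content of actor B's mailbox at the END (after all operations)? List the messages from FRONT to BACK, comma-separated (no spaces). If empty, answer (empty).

After 1 (process(B)): A:[] B:[] C:[]
After 2 (process(C)): A:[] B:[] C:[]
After 3 (process(C)): A:[] B:[] C:[]
After 4 (process(B)): A:[] B:[] C:[]
After 5 (send(from=A, to=B, msg='sync')): A:[] B:[sync] C:[]
After 6 (send(from=C, to=A, msg='ping')): A:[ping] B:[sync] C:[]
After 7 (process(B)): A:[ping] B:[] C:[]
After 8 (send(from=A, to=C, msg='stop')): A:[ping] B:[] C:[stop]
After 9 (process(A)): A:[] B:[] C:[stop]

Answer: (empty)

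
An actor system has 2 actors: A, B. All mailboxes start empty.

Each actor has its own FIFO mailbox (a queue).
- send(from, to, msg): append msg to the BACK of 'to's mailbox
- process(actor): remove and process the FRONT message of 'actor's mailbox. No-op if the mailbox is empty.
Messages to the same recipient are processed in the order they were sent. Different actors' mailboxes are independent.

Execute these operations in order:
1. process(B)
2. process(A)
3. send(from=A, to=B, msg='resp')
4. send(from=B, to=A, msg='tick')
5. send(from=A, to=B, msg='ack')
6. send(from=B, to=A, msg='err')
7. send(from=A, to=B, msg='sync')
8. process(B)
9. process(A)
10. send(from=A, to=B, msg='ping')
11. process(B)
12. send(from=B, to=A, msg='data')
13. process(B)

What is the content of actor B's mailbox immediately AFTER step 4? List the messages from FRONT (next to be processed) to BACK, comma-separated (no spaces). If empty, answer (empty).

After 1 (process(B)): A:[] B:[]
After 2 (process(A)): A:[] B:[]
After 3 (send(from=A, to=B, msg='resp')): A:[] B:[resp]
After 4 (send(from=B, to=A, msg='tick')): A:[tick] B:[resp]

resp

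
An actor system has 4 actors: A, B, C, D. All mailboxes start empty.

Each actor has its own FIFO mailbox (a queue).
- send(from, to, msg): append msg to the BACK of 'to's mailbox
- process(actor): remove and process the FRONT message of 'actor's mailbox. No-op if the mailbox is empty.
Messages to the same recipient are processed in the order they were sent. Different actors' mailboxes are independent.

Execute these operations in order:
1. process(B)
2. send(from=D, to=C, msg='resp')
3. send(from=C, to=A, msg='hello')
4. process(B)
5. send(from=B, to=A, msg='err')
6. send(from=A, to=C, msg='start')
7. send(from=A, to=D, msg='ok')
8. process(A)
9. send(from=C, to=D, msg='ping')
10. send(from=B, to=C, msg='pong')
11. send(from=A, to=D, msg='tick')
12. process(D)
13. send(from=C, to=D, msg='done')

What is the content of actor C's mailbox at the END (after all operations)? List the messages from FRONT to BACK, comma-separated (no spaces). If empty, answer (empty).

After 1 (process(B)): A:[] B:[] C:[] D:[]
After 2 (send(from=D, to=C, msg='resp')): A:[] B:[] C:[resp] D:[]
After 3 (send(from=C, to=A, msg='hello')): A:[hello] B:[] C:[resp] D:[]
After 4 (process(B)): A:[hello] B:[] C:[resp] D:[]
After 5 (send(from=B, to=A, msg='err')): A:[hello,err] B:[] C:[resp] D:[]
After 6 (send(from=A, to=C, msg='start')): A:[hello,err] B:[] C:[resp,start] D:[]
After 7 (send(from=A, to=D, msg='ok')): A:[hello,err] B:[] C:[resp,start] D:[ok]
After 8 (process(A)): A:[err] B:[] C:[resp,start] D:[ok]
After 9 (send(from=C, to=D, msg='ping')): A:[err] B:[] C:[resp,start] D:[ok,ping]
After 10 (send(from=B, to=C, msg='pong')): A:[err] B:[] C:[resp,start,pong] D:[ok,ping]
After 11 (send(from=A, to=D, msg='tick')): A:[err] B:[] C:[resp,start,pong] D:[ok,ping,tick]
After 12 (process(D)): A:[err] B:[] C:[resp,start,pong] D:[ping,tick]
After 13 (send(from=C, to=D, msg='done')): A:[err] B:[] C:[resp,start,pong] D:[ping,tick,done]

Answer: resp,start,pong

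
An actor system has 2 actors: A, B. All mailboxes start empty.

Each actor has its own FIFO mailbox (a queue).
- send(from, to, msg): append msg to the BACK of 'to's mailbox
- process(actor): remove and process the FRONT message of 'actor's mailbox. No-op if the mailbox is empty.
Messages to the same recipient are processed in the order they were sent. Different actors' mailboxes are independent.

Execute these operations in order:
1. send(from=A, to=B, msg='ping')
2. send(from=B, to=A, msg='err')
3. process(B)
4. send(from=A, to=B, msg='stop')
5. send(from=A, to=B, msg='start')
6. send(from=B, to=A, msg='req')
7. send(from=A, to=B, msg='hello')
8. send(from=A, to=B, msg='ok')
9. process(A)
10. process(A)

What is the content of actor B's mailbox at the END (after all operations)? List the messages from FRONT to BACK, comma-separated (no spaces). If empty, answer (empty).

After 1 (send(from=A, to=B, msg='ping')): A:[] B:[ping]
After 2 (send(from=B, to=A, msg='err')): A:[err] B:[ping]
After 3 (process(B)): A:[err] B:[]
After 4 (send(from=A, to=B, msg='stop')): A:[err] B:[stop]
After 5 (send(from=A, to=B, msg='start')): A:[err] B:[stop,start]
After 6 (send(from=B, to=A, msg='req')): A:[err,req] B:[stop,start]
After 7 (send(from=A, to=B, msg='hello')): A:[err,req] B:[stop,start,hello]
After 8 (send(from=A, to=B, msg='ok')): A:[err,req] B:[stop,start,hello,ok]
After 9 (process(A)): A:[req] B:[stop,start,hello,ok]
After 10 (process(A)): A:[] B:[stop,start,hello,ok]

Answer: stop,start,hello,ok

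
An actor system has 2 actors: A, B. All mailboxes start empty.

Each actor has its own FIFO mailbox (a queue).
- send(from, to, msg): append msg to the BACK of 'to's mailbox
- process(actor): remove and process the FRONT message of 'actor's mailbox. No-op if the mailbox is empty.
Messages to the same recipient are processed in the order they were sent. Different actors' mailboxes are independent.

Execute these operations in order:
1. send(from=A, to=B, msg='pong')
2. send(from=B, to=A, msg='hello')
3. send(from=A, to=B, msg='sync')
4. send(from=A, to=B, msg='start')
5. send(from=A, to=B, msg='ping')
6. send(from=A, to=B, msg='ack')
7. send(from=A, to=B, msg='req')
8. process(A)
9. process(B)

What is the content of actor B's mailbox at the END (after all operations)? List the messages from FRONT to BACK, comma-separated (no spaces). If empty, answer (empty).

After 1 (send(from=A, to=B, msg='pong')): A:[] B:[pong]
After 2 (send(from=B, to=A, msg='hello')): A:[hello] B:[pong]
After 3 (send(from=A, to=B, msg='sync')): A:[hello] B:[pong,sync]
After 4 (send(from=A, to=B, msg='start')): A:[hello] B:[pong,sync,start]
After 5 (send(from=A, to=B, msg='ping')): A:[hello] B:[pong,sync,start,ping]
After 6 (send(from=A, to=B, msg='ack')): A:[hello] B:[pong,sync,start,ping,ack]
After 7 (send(from=A, to=B, msg='req')): A:[hello] B:[pong,sync,start,ping,ack,req]
After 8 (process(A)): A:[] B:[pong,sync,start,ping,ack,req]
After 9 (process(B)): A:[] B:[sync,start,ping,ack,req]

Answer: sync,start,ping,ack,req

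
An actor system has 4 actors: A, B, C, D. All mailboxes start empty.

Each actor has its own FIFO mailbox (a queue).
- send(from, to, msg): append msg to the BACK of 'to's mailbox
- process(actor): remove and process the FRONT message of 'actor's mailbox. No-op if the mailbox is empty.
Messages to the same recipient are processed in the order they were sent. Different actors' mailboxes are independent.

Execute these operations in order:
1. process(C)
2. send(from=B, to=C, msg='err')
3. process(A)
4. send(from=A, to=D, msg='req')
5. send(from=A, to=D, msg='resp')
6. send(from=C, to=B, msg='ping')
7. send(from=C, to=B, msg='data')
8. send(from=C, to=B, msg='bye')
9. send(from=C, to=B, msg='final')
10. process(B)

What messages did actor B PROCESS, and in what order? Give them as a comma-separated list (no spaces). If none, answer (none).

Answer: ping

Derivation:
After 1 (process(C)): A:[] B:[] C:[] D:[]
After 2 (send(from=B, to=C, msg='err')): A:[] B:[] C:[err] D:[]
After 3 (process(A)): A:[] B:[] C:[err] D:[]
After 4 (send(from=A, to=D, msg='req')): A:[] B:[] C:[err] D:[req]
After 5 (send(from=A, to=D, msg='resp')): A:[] B:[] C:[err] D:[req,resp]
After 6 (send(from=C, to=B, msg='ping')): A:[] B:[ping] C:[err] D:[req,resp]
After 7 (send(from=C, to=B, msg='data')): A:[] B:[ping,data] C:[err] D:[req,resp]
After 8 (send(from=C, to=B, msg='bye')): A:[] B:[ping,data,bye] C:[err] D:[req,resp]
After 9 (send(from=C, to=B, msg='final')): A:[] B:[ping,data,bye,final] C:[err] D:[req,resp]
After 10 (process(B)): A:[] B:[data,bye,final] C:[err] D:[req,resp]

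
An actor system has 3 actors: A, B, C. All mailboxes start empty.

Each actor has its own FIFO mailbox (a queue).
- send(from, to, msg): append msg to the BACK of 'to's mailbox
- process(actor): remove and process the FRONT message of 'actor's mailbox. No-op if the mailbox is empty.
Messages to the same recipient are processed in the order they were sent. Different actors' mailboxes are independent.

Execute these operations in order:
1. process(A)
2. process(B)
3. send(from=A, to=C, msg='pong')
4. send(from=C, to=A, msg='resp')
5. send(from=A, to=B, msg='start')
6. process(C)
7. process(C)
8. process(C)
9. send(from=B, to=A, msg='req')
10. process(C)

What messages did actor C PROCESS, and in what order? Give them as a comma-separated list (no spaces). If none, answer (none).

Answer: pong

Derivation:
After 1 (process(A)): A:[] B:[] C:[]
After 2 (process(B)): A:[] B:[] C:[]
After 3 (send(from=A, to=C, msg='pong')): A:[] B:[] C:[pong]
After 4 (send(from=C, to=A, msg='resp')): A:[resp] B:[] C:[pong]
After 5 (send(from=A, to=B, msg='start')): A:[resp] B:[start] C:[pong]
After 6 (process(C)): A:[resp] B:[start] C:[]
After 7 (process(C)): A:[resp] B:[start] C:[]
After 8 (process(C)): A:[resp] B:[start] C:[]
After 9 (send(from=B, to=A, msg='req')): A:[resp,req] B:[start] C:[]
After 10 (process(C)): A:[resp,req] B:[start] C:[]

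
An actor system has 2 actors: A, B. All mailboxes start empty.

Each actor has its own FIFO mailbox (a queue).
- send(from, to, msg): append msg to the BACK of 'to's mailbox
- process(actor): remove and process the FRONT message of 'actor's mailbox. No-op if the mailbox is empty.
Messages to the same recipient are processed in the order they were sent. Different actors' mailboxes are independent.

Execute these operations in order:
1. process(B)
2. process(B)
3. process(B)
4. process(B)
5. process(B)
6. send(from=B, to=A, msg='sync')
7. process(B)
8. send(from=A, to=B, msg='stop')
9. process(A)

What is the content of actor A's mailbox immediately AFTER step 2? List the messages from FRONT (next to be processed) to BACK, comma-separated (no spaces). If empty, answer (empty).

After 1 (process(B)): A:[] B:[]
After 2 (process(B)): A:[] B:[]

(empty)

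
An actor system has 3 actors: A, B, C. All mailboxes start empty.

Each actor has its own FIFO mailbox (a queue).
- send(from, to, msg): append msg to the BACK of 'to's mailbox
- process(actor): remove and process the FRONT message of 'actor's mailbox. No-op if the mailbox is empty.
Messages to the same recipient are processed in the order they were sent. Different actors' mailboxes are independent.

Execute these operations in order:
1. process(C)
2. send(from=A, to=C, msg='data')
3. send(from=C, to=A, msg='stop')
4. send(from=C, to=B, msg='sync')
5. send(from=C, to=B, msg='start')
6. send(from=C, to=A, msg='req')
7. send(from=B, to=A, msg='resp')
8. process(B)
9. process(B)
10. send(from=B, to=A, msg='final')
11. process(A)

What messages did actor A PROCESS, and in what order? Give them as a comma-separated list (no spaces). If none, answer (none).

Answer: stop

Derivation:
After 1 (process(C)): A:[] B:[] C:[]
After 2 (send(from=A, to=C, msg='data')): A:[] B:[] C:[data]
After 3 (send(from=C, to=A, msg='stop')): A:[stop] B:[] C:[data]
After 4 (send(from=C, to=B, msg='sync')): A:[stop] B:[sync] C:[data]
After 5 (send(from=C, to=B, msg='start')): A:[stop] B:[sync,start] C:[data]
After 6 (send(from=C, to=A, msg='req')): A:[stop,req] B:[sync,start] C:[data]
After 7 (send(from=B, to=A, msg='resp')): A:[stop,req,resp] B:[sync,start] C:[data]
After 8 (process(B)): A:[stop,req,resp] B:[start] C:[data]
After 9 (process(B)): A:[stop,req,resp] B:[] C:[data]
After 10 (send(from=B, to=A, msg='final')): A:[stop,req,resp,final] B:[] C:[data]
After 11 (process(A)): A:[req,resp,final] B:[] C:[data]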